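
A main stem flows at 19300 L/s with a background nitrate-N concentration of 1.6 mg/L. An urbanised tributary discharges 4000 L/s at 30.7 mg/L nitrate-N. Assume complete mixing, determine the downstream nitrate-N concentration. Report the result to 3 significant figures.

6.60 mg/L

Conservation of mass: C = (19300·1.600 + 4000·30.70) / 23300 = 153700/23300 = 6.596 mg/L.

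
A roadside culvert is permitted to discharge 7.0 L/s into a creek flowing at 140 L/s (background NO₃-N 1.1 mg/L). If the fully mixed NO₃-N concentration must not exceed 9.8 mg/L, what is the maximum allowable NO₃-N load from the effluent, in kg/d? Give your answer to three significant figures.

111 kg/d

Mass balance at the limit: 140.0·1.100 + 7.000·Cₑ = 147.0·9.8 → Cₑ = 183.8 mg/L.
7.000 L/s = 0.007000 m³/s. Load = 0.007000 m³/s × 183.8 g/m³ × 86 400 s/d = 111.2 kg/d.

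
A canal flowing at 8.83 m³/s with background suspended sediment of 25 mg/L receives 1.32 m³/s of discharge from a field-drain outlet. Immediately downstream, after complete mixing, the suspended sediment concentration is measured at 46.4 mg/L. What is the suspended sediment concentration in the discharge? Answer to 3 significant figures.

190 mg/L

Mass balance: 8.830·25.00 + 1.320·Cₑ = 10.15·46.40
→ Cₑ = (10.15·46.40 − 8.830·25.00) / 1.320 = 189.6 mg/L.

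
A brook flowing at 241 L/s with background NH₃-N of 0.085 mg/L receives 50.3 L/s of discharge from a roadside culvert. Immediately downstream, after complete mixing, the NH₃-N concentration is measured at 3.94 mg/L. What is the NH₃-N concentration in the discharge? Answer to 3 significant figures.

22.4 mg/L

Mass balance: 241.0·0.08500 + 50.30·Cₑ = 291.3·3.940
→ Cₑ = (291.3·3.940 − 241.0·0.08500) / 50.30 = 22.41 mg/L.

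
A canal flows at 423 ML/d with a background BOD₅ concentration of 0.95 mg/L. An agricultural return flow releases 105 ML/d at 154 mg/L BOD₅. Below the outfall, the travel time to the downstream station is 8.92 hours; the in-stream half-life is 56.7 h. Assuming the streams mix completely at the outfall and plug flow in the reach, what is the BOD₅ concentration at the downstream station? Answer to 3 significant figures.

28.1 mg/L

Mixed concentration C = ΣQC/ΣQ = (423.0·0.9500 + 105.0·154.0) / 528.0 = 16570/528.0 = 31.39 mg/L.
Half-life 56.7 h → k = ln 2 / 56.7 = 0.01222 h⁻¹ = 0.2934 d⁻¹.
After decay, C = 31.39 × e^(−kt) = 31.39 × 0.8967 = 28.14 mg/L.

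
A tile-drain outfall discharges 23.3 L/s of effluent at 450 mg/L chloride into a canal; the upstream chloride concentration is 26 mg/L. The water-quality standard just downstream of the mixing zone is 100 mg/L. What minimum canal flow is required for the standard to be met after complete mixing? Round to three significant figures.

110 L/s

Set C_mix = 100: (Q·26.00 + 23.30·450.0) / (Q + 23.30) = 100
→ Q = 23.30·(450.0 − 100)/(100 − 26.00) = 110.2 L/s.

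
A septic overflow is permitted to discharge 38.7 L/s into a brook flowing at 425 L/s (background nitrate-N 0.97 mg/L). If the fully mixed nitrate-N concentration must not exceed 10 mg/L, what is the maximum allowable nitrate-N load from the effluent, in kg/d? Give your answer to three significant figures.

365 kg/d

Mass balance at the limit: 425.0·0.9700 + 38.70·Cₑ = 463.7·10 → Cₑ = 109.2 mg/L.
38.70 L/s = 0.03870 m³/s. Load = 0.03870 m³/s × 109.2 g/m³ × 86 400 s/d = 365.0 kg/d.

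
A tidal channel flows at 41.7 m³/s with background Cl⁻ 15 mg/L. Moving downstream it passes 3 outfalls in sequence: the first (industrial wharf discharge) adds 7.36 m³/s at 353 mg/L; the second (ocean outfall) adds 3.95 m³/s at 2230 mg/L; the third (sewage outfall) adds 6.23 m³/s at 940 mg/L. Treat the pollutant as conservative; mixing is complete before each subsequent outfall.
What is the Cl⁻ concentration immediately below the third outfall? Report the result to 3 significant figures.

302 mg/L

After outfall 1: Q = 41.70 + 7.360 = 49.06 m³/s; C = (41.70·15.00 + 7.360·353.0)/49.06 = 65.71 mg/L.
After outfall 2: Q = 49.06 + 3.950 = 53.01 m³/s; C = (49.06·65.71 + 3.950·2230)/53.01 = 227.0 mg/L.
After outfall 3: Q = 53.01 + 6.230 = 59.24 m³/s; C = (53.01·227.0 + 6.230·940.0)/59.24 = 302.0 mg/L.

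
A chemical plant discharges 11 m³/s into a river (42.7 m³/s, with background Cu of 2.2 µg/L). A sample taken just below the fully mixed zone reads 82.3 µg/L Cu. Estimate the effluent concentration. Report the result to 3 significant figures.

Mass balance: 42.70·2.200 + 11.00·Cₑ = 53.70·82.30
→ Cₑ = (53.70·82.30 − 42.70·2.200) / 11.00 = 393.2 µg/L.

393 µg/L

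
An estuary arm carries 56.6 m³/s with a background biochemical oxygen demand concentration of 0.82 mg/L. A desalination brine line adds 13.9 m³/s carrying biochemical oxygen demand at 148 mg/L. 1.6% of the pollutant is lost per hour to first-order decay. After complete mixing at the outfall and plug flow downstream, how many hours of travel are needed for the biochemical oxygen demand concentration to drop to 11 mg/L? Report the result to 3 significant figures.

Conservation of mass: C = (56.60·0.8200 + 13.90·148.0) / 70.50 = 2104/70.50 = 29.84 mg/L.
1.6%/h lost → k = −ln(1 − 0.016) = 0.01613 h⁻¹.
29.84·exp(−k·t) = 11 → t = ln(29.84/11)/k = 222700 s = 61.87 h.

61.9 h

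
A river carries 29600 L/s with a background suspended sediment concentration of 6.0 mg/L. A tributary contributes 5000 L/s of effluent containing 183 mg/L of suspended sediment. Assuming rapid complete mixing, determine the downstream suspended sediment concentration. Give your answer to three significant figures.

Conservation of mass: C = (29600·6.000 + 5000·183.0) / 34600 = 1093000/34600 = 31.58 mg/L.

31.6 mg/L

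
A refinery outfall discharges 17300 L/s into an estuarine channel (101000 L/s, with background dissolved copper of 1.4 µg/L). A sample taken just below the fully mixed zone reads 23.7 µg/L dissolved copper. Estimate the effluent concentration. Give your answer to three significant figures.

154 µg/L

Mass balance: 101000·1.400 + 17300·Cₑ = 118300·23.70
→ Cₑ = (118300·23.70 − 101000·1.400) / 17300 = 153.9 µg/L.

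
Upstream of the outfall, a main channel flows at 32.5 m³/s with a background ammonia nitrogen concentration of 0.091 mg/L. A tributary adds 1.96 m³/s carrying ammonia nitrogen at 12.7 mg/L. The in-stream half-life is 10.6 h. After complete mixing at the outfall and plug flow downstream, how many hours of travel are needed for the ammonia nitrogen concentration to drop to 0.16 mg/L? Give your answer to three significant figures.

24.8 h

Flow-weighted average: C = (32.50·0.09100 + 1.960·12.70) / 34.46 = 27.85/34.46 = 0.8082 mg/L.
Half-life 10.6 h → k = ln 2 / 10.6 = 0.06539 h⁻¹ = 1.569 d⁻¹.
0.8082·exp(−k·t) = 0.16 → t = ln(0.8082/0.16)/k = 89160 s = 24.77 h.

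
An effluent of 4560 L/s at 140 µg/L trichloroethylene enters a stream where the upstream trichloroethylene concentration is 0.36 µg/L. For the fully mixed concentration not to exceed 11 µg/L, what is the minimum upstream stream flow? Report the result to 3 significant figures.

Set C_mix = 11: (Q·0.3600 + 4560·140.0) / (Q + 4560) = 11
→ Q = 4560·(140.0 − 11)/(11 − 0.3600) = 55290 L/s.

55300 L/s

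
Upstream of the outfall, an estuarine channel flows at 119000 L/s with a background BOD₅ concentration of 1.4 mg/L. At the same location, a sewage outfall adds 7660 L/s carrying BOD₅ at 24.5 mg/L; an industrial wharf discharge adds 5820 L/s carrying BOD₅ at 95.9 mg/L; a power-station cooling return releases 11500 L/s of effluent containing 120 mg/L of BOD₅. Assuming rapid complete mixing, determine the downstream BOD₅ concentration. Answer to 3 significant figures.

15.9 mg/L

Mass balance: C = (119000·1.400 + 7660·24.50 + 5820·95.90 + 11500·120.0) / 144000 = 2292000/144000 = 15.92 mg/L.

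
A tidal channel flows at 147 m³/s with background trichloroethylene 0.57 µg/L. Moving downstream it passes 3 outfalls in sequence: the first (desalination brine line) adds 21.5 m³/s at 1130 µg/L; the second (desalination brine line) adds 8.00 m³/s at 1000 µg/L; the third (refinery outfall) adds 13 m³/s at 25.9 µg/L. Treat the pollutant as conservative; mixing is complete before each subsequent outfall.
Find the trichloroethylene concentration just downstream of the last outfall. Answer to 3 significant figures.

173 µg/L

After outfall 1: Q = 147.0 + 21.50 = 168.5 m³/s; C = (147.0·0.5700 + 21.50·1130)/168.5 = 144.7 µg/L.
After outfall 2: Q = 168.5 + 8.000 = 176.5 m³/s; C = (168.5·144.7 + 8.000·1000)/176.5 = 183.4 µg/L.
After outfall 3: Q = 176.5 + 13.00 = 189.5 m³/s; C = (176.5·183.4 + 13.00·25.90)/189.5 = 172.6 µg/L.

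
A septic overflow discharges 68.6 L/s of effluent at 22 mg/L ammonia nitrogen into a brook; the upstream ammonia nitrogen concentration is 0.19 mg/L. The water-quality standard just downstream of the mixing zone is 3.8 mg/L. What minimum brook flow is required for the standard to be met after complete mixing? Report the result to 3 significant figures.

Set C_mix = 3.8: (Q·0.1900 + 68.60·22.00) / (Q + 68.60) = 3.8
→ Q = 68.60·(22.00 − 3.8)/(3.8 − 0.1900) = 345.9 L/s.

346 L/s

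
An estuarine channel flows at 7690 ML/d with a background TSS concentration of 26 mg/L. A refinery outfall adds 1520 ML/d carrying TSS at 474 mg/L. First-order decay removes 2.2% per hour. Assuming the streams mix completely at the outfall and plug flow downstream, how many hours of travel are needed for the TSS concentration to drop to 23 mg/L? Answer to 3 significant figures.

66.0 h

After mixing, C = (7690·26.00 + 1520·474.0) / 9210 = 920400/9210 = 99.94 mg/L.
2.2%/h lost → k = −ln(1 − 0.022) = 0.02225 h⁻¹.
99.94·exp(−k·t) = 23 → t = ln(99.94/23)/k = 237700 s = 66.04 h.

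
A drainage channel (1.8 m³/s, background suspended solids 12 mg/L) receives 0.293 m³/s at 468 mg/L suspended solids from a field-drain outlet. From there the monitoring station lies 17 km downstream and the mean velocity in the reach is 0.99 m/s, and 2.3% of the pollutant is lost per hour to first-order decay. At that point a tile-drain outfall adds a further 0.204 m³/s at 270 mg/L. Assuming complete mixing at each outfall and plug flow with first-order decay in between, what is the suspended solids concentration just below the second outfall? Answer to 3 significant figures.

Conservation of mass: C = (1.800·12.00 + 0.2930·468.0) / 2.093 = 158.7/2.093 = 75.84 mg/L; combined flow 2.093 m³/s.
Travel time t = 17·1000 / 0.99 = 17170 s = 4.770 h.
2.3%/h lost → k = −ln(1 − 0.023) = 0.02327 h⁻¹.
First-order decay: C = 75.84·exp(−k·t) = 75.84·0.8949 = 67.87 mg/L.
At the second outfall, C = (2.093·67.87 + 0.2040·270.0) / (2.093 + 0.2040) = 85.82 mg/L.

85.8 mg/L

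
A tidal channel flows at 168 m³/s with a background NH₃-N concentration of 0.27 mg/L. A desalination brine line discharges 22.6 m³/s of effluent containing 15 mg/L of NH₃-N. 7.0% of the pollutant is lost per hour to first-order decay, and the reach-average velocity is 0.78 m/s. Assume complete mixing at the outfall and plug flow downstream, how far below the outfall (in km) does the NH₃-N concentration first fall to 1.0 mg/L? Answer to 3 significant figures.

27.1 km

After mixing, C = (168.0·0.2700 + 22.60·15.00) / 190.6 = 384.4/190.6 = 2.017 mg/L.
7.0%/h lost → k = −ln(1 − 0.07) = 0.07257 h⁻¹.
Set 2.017·exp(−k·t) = 1.0 → t = ln(2.017/1.0)/k = 34790 s = 9.665 h.
Distance = v·t = 0.78·34790 = 27140 m = 27.14 km.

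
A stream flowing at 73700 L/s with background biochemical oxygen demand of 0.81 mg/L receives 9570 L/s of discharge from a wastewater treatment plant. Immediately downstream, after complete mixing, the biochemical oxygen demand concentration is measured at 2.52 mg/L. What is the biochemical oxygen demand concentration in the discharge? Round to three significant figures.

Mass balance: 73700·0.8100 + 9570·Cₑ = 83270·2.520
→ Cₑ = (83270·2.520 − 73700·0.8100) / 9570 = 15.69 mg/L.

15.7 mg/L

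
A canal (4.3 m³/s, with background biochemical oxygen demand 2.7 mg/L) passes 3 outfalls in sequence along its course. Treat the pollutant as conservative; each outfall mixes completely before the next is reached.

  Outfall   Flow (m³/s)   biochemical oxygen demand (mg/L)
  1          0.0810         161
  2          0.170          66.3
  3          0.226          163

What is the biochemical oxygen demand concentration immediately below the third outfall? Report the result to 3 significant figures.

15.2 mg/L

Below outfall 1: Q → 4.381 m³/s, C = (4.300·2.700 + 0.08100·161.0)/4.381 = 5.627 mg/L.
Below outfall 2: Q → 4.551 m³/s, C = (4.381·5.627 + 0.1700·66.30)/4.551 = 7.893 mg/L.
Below outfall 3: Q → 4.777 m³/s, C = (4.551·7.893 + 0.2260·163.0)/4.777 = 15.23 mg/L.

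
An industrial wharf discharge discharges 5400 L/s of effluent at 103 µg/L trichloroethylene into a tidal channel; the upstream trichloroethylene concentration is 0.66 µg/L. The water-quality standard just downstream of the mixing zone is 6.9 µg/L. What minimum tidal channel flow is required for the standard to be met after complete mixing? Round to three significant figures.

Set C_mix = 6.9: (Q·0.6600 + 5400·103.0) / (Q + 5400) = 6.9
→ Q = 5400·(103.0 − 6.9)/(6.9 − 0.6600) = 83160 L/s.

83200 L/s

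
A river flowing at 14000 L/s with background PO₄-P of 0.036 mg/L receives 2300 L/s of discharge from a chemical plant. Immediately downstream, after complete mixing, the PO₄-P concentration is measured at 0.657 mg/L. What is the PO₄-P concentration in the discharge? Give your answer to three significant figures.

Mass balance: 14000·0.03600 + 2300·Cₑ = 16300·0.6570
→ Cₑ = (16300·0.6570 − 14000·0.03600) / 2300 = 4.437 mg/L.

4.44 mg/L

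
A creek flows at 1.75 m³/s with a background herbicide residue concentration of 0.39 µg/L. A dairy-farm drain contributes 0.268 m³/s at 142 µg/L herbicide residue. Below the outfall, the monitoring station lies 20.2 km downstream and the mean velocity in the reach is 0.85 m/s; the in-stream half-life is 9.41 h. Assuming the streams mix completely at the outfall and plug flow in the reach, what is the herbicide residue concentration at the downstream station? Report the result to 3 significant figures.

Mixed concentration C = ΣQC/ΣQ = (1.750·0.3900 + 0.2680·142.0) / 2.018 = 38.74/2.018 = 19.20 µg/L.
Travel time t = 20.2·1000 / 0.85 = 23760 s = 6.601 h.
Half-life 9.41 h → k = ln 2 / 9.41 = 0.07366 h⁻¹ = 1.768 d⁻¹.
Applying C = C₀e^(−kt): 19.20 × 0.6149 = 11.80 µg/L.

11.8 µg/L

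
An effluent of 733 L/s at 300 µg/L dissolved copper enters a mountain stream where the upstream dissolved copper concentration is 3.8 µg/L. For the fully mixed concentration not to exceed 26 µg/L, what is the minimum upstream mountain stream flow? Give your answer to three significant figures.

9050 L/s

Set C_mix = 26: (Q·3.800 + 733.0·300.0) / (Q + 733.0) = 26
→ Q = 733.0·(300.0 − 26)/(26 − 3.800) = 9047 L/s.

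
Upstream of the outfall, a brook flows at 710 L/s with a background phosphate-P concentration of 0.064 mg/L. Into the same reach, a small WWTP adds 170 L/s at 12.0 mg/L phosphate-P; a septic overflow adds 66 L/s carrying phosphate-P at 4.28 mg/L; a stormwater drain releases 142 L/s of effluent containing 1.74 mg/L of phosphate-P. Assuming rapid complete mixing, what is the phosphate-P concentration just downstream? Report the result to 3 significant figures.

Mass balance: C = (710.0·0.06400 + 170.0·12.00 + 66.00·4.280 + 142.0·1.740) / 1088 = 2615/1088 = 2.403 mg/L.

2.40 mg/L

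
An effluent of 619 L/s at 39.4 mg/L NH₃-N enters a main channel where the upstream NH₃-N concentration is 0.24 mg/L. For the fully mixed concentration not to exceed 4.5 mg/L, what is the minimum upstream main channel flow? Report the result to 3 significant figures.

5070 L/s

Set C_mix = 4.5: (Q·0.2400 + 619.0·39.40) / (Q + 619.0) = 4.5
→ Q = 619.0·(39.40 − 4.5)/(4.5 − 0.2400) = 5071 L/s.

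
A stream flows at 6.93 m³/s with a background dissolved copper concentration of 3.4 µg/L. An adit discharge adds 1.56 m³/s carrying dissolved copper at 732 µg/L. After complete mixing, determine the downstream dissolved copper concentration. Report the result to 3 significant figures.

137 µg/L

Conservation of mass: C = (6.930·3.400 + 1.560·732.0) / 8.490 = 1165/8.490 = 137.3 µg/L.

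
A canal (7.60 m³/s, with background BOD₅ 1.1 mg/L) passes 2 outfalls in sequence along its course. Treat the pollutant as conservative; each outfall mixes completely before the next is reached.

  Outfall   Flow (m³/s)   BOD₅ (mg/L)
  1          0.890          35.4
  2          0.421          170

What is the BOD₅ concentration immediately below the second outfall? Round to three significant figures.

12.5 mg/L

Outfall 1: combined Q = 8.490 m³/s; C = (7.600·1.100 + 0.8900·35.40)/8.490 = 4.696 mg/L.
Outfall 2: combined Q = 8.911 m³/s; C = (8.490·4.696 + 0.4210·170.0)/8.911 = 12.51 mg/L.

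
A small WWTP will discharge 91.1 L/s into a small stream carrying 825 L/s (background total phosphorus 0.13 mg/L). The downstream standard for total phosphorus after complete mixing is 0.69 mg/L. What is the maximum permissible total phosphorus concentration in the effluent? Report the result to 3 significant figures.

5.76 mg/L

At the limit, (Qr·Cr + Qe·Cₑ)/(Qr + Qe) = 0.69:
Cₑ = (916.1·0.69 − 825.0·0.1300) / 91.10 = 5.761 mg/L.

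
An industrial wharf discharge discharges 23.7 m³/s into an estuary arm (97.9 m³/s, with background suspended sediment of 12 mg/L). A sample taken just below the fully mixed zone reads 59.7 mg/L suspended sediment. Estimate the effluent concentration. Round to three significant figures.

Mass balance: 97.90·12.00 + 23.70·Cₑ = 121.6·59.70
→ Cₑ = (121.6·59.70 − 97.90·12.00) / 23.70 = 256.7 mg/L.

257 mg/L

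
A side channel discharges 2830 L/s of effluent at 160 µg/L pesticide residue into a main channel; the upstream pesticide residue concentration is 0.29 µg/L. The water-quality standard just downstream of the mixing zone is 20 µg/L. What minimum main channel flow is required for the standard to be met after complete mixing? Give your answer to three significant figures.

20100 L/s

Set C_mix = 20: (Q·0.2900 + 2830·160.0) / (Q + 2830) = 20
→ Q = 2830·(160.0 − 20)/(20 − 0.2900) = 20100 L/s.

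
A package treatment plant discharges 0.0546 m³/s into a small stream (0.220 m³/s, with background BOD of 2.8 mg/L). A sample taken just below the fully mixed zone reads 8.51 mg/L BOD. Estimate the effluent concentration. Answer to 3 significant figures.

31.5 mg/L

Mass balance: 0.2200·2.800 + 0.05460·Cₑ = 0.2746·8.510
→ Cₑ = (0.2746·8.510 − 0.2200·2.800) / 0.05460 = 31.52 mg/L.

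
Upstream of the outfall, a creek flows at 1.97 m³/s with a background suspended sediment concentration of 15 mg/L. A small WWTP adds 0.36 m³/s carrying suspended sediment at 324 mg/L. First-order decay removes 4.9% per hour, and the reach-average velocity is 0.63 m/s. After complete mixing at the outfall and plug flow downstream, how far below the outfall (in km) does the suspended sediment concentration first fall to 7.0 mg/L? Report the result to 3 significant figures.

99.0 km

Conservation of mass: C = (1.970·15.00 + 0.3600·324.0) / 2.330 = 146.2/2.330 = 62.74 mg/L.
4.9%/h lost → k = −ln(1 − 0.049) = 0.05024 h⁻¹.
Set 62.74·exp(−k·t) = 7.0 → t = ln(62.74/7.0)/k = 157100 s = 43.65 h.
Distance = v·t = 0.63·157100 = 99000 m = 99.00 km.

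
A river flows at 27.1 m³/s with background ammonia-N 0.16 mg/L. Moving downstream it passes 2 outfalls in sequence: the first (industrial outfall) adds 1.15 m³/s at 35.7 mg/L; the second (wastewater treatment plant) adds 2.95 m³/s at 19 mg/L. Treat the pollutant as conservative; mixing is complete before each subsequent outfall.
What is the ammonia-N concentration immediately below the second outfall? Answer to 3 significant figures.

3.25 mg/L

Outfall 1: combined Q = 28.25 m³/s; C = (27.10·0.1600 + 1.150·35.70)/28.25 = 1.607 mg/L.
Outfall 2: combined Q = 31.20 m³/s; C = (28.25·1.607 + 2.950·19.00)/31.20 = 3.251 mg/L.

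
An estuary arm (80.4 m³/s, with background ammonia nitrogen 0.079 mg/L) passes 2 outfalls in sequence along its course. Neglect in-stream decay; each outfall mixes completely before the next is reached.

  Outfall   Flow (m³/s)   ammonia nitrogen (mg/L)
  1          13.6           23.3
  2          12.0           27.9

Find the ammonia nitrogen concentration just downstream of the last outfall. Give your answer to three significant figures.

Below outfall 1: Q → 94.00 m³/s, C = (80.40·0.07900 + 13.60·23.30)/94.00 = 3.439 mg/L.
Below outfall 2: Q → 106.0 m³/s, C = (94.00·3.439 + 12.00·27.90)/106.0 = 6.208 mg/L.

6.21 mg/L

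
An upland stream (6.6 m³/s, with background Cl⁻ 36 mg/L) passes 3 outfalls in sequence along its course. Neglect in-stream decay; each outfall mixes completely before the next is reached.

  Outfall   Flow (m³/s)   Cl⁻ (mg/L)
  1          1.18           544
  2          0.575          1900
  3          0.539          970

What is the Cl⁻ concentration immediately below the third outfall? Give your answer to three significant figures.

Outfall 1: combined Q = 7.780 m³/s; C = (6.600·36.00 + 1.180·544.0)/7.780 = 113.0 mg/L.
Outfall 2: combined Q = 8.355 m³/s; C = (7.780·113.0 + 0.5750·1900)/8.355 = 236.0 mg/L.
Outfall 3: combined Q = 8.894 m³/s; C = (8.355·236.0 + 0.5390·970.0)/8.894 = 280.5 mg/L.

281 mg/L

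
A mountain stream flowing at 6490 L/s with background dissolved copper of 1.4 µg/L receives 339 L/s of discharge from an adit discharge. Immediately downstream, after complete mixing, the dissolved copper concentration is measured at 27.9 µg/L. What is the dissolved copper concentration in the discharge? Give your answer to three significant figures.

Mass balance: 6490·1.400 + 339.0·Cₑ = 6829·27.90
→ Cₑ = (6829·27.90 − 6490·1.400) / 339.0 = 535.2 µg/L.

535 µg/L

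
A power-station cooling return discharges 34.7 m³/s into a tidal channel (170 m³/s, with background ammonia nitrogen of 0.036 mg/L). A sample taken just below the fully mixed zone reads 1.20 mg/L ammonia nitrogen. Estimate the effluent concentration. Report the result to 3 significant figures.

Mass balance: 170.0·0.03600 + 34.70·Cₑ = 204.7·1.200
→ Cₑ = (204.7·1.200 − 170.0·0.03600) / 34.70 = 6.903 mg/L.

6.90 mg/L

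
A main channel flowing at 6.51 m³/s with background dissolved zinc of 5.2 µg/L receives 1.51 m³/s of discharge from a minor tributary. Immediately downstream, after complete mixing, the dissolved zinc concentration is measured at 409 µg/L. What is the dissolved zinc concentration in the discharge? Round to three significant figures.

2150 µg/L

Mass balance: 6.510·5.200 + 1.510·Cₑ = 8.020·409.0
→ Cₑ = (8.020·409.0 − 6.510·5.200) / 1.510 = 2150 µg/L.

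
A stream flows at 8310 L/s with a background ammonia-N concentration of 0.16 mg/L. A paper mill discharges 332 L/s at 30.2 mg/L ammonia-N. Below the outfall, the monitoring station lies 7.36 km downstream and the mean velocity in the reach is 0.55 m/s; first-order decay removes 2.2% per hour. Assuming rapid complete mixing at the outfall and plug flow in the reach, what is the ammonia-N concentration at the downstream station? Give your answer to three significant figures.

After mixing, C = (8310·0.1600 + 332.0·30.20) / 8642 = 11360/8642 = 1.314 mg/L.
Travel time t = 7.36·1000 / 0.55 = 13380 s = 3.717 h.
2.2%/h lost → k = −ln(1 − 0.022) = 0.02225 h⁻¹.
First-order decay: C = 1.314·exp(−k·t) = 1.314·0.9206 = 1.210 mg/L.

1.21 mg/L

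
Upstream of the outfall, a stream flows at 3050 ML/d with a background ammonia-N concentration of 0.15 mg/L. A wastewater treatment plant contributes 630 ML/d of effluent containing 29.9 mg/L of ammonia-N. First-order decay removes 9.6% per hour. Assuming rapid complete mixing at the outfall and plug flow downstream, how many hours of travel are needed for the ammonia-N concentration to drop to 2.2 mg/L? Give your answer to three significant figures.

After mixing, C = (3050·0.1500 + 630.0·29.90) / 3680 = 19290/3680 = 5.243 mg/L.
9.6%/h lost → k = −ln(1 − 0.096) = 0.1009 h⁻¹.
5.243·exp(−k·t) = 2.2 → t = ln(5.243/2.2)/k = 30980 s = 8.605 h.

8.60 h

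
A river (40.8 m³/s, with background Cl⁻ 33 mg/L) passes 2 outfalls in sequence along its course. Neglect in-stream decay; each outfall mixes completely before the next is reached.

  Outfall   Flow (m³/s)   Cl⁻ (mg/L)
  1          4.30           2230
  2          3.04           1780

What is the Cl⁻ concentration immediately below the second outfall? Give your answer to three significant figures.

340 mg/L

Below outfall 1: Q → 45.10 m³/s, C = (40.80·33.00 + 4.300·2230)/45.10 = 242.5 mg/L.
Below outfall 2: Q → 48.14 m³/s, C = (45.10·242.5 + 3.040·1780)/48.14 = 339.6 mg/L.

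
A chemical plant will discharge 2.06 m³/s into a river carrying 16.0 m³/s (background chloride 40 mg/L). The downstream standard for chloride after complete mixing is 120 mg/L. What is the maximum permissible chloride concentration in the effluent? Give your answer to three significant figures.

At the limit, (Qr·Cr + Qe·Cₑ)/(Qr + Qe) = 120:
Cₑ = (18.06·120 − 16.00·40.00) / 2.060 = 741.4 mg/L.

741 mg/L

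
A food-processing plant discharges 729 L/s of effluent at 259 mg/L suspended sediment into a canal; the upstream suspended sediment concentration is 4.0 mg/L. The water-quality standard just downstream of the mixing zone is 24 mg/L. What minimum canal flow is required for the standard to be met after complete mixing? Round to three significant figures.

8570 L/s

Set C_mix = 24: (Q·4.000 + 729.0·259.0) / (Q + 729.0) = 24
→ Q = 729.0·(259.0 − 24)/(24 − 4.000) = 8566 L/s.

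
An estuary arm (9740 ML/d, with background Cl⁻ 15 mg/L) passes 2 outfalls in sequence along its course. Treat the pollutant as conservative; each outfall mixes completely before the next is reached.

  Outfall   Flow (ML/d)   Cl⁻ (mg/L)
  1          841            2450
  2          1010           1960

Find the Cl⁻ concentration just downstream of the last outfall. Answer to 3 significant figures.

361 mg/L

Outfall 1: combined Q = 10580 ML/d; C = (9740·15.00 + 841.0·2450)/10580 = 208.5 mg/L.
Outfall 2: combined Q = 11590 ML/d; C = (10580·208.5 + 1010·1960)/11590 = 361.2 mg/L.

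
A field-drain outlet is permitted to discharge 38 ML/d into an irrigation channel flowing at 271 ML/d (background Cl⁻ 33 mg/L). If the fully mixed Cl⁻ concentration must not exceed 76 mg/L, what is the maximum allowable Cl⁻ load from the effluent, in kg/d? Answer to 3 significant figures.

14500 kg/d

Mass balance at the limit: 271.0·33.00 + 38.00·Cₑ = 309.0·76 → Cₑ = 382.7 mg/L.
38.00 ML/d = 0.4398 m³/s. Load = 0.4398 m³/s × 382.7 g/m³ × 86 400 s/d = 14540 kg/d.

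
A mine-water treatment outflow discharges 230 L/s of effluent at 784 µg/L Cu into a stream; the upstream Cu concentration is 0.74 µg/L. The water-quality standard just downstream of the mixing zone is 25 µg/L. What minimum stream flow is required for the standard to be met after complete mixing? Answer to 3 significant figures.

Set C_mix = 25: (Q·0.7400 + 230.0·784.0) / (Q + 230.0) = 25
→ Q = 230.0·(784.0 − 25)/(25 − 0.7400) = 7196 L/s.

7200 L/s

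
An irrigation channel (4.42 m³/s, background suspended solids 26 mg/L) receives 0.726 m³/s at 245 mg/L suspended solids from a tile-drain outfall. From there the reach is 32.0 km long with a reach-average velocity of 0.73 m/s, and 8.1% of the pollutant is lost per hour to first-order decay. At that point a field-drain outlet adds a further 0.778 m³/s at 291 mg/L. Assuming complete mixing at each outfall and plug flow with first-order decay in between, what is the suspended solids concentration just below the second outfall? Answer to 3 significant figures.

Mass balance: C = (4.420·26.00 + 0.7260·245.0) / 5.146 = 292.8/5.146 = 56.90 mg/L; combined flow 5.146 m³/s.
Travel time t = 32.0·1000 / 0.73 = 43840 s = 12.18 h.
8.1%/h lost → k = −ln(1 − 0.081) = 0.08447 h⁻¹.
Decay over the reach: 56.90·exp(−kt) = 56.90·0.3575 = 20.34 mg/L.
Second outfall: C = (5.146·20.34 + 0.7780·291.0)/5.924 = 55.89 mg/L.

55.9 mg/L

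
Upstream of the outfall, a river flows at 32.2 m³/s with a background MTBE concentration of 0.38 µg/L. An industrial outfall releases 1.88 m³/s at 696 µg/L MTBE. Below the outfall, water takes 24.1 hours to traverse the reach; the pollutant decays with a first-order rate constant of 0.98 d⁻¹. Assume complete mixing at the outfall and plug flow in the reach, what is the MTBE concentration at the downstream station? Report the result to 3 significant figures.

Conservation of mass: C = (32.20·0.3800 + 1.880·696.0) / 34.08 = 1321/34.08 = 38.75 µg/L.
Applying C = C₀e^(−kt): 38.75 × 0.3738 = 14.49 µg/L.

14.5 µg/L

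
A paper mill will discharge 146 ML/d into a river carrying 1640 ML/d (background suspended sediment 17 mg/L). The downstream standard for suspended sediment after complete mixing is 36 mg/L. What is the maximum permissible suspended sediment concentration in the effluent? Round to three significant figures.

At the limit, (Qr·Cr + Qe·Cₑ)/(Qr + Qe) = 36:
Cₑ = (1786·36 − 1640·17.00) / 146.0 = 249.4 mg/L.

249 mg/L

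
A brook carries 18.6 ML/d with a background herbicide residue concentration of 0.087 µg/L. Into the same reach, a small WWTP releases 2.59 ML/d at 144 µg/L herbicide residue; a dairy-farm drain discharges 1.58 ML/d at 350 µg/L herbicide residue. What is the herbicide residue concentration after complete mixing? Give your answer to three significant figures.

40.7 µg/L

Mass balance: C = (18.60·0.08700 + 2.590·144.0 + 1.580·350.0) / 22.77 = 927.6/22.77 = 40.74 µg/L.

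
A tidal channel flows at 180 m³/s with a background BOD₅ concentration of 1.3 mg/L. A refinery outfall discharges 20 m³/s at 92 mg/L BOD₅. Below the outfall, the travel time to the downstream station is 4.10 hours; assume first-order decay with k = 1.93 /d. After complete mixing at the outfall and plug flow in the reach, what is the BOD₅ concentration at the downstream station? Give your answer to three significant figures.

7.46 mg/L

After mixing, C = (180.0·1.300 + 20.00·92.00) / 200.0 = 2074/200.0 = 10.37 mg/L.
Applying C = C₀e^(−kt): 10.37 × 0.7191 = 7.457 mg/L.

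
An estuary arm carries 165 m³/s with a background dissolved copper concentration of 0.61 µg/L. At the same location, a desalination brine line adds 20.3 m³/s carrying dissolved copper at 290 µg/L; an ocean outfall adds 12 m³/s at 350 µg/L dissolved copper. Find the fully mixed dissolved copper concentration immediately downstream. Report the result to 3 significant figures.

Flow-weighted average: C = (165.0·0.6100 + 20.30·290.0 + 12.00·350.0) / 197.3 = 10190/197.3 = 51.64 µg/L.

51.6 µg/L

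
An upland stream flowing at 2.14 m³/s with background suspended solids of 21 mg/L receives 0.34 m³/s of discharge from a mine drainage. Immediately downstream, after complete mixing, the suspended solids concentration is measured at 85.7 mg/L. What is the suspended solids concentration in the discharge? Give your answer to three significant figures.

493 mg/L

Mass balance: 2.140·21.00 + 0.3400·Cₑ = 2.480·85.70
→ Cₑ = (2.480·85.70 − 2.140·21.00) / 0.3400 = 492.9 mg/L.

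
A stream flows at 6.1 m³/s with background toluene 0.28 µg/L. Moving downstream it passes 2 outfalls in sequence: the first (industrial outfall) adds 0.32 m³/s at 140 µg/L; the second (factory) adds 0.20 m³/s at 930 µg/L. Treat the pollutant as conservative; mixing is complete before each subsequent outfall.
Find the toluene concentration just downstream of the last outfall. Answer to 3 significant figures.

35.1 µg/L

Below outfall 1: Q → 6.420 m³/s, C = (6.100·0.2800 + 0.3200·140.0)/6.420 = 7.244 µg/L.
Below outfall 2: Q → 6.620 m³/s, C = (6.420·7.244 + 0.2000·930.0)/6.620 = 35.12 µg/L.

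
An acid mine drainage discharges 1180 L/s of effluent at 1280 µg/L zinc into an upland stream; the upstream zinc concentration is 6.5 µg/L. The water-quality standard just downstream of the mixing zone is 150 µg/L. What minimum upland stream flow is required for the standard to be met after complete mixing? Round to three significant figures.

Set C_mix = 150: (Q·6.500 + 1180·1280) / (Q + 1180) = 150
→ Q = 1180·(1280 − 150)/(150 − 6.500) = 9292 L/s.

9290 L/s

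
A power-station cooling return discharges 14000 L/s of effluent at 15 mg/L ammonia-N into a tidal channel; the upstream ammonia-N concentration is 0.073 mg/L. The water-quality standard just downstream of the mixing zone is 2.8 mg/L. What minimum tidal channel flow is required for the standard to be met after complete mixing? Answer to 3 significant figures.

Set C_mix = 2.8: (Q·0.07300 + 14000·15.00) / (Q + 14000) = 2.8
→ Q = 14000·(15.00 − 2.8)/(2.8 − 0.07300) = 62630 L/s.

62600 L/s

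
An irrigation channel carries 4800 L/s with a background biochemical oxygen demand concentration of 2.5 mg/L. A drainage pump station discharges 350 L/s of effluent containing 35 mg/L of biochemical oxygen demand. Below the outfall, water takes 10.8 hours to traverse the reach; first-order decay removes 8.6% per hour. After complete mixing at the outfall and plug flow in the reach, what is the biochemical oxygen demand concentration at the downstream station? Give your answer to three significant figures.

Mixed concentration C = ΣQC/ΣQ = (4800·2.500 + 350.0·35.00) / 5150 = 24250/5150 = 4.709 mg/L.
8.6%/h lost → k = −ln(1 − 0.086) = 0.08992 h⁻¹.
Decay over the reach: 4.709·exp(−kt) = 4.709·0.3786 = 1.783 mg/L.

1.78 mg/L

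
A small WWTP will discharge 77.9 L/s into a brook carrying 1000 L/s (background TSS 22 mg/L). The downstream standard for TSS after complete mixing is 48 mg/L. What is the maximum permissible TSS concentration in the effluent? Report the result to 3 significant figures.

382 mg/L

At the limit, (Qr·Cr + Qe·Cₑ)/(Qr + Qe) = 48:
Cₑ = (1078·48 − 1000·22.00) / 77.90 = 381.8 mg/L.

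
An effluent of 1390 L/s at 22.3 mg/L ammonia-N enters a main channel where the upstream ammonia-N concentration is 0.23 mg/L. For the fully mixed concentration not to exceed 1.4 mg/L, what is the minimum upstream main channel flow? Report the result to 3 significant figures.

Set C_mix = 1.4: (Q·0.2300 + 1390·22.30) / (Q + 1390) = 1.4
→ Q = 1390·(22.30 − 1.4)/(1.4 − 0.2300) = 24830 L/s.

24800 L/s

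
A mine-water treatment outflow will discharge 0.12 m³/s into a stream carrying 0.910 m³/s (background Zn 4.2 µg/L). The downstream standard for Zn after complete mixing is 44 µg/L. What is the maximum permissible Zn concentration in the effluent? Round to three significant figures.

346 µg/L

At the limit, (Qr·Cr + Qe·Cₑ)/(Qr + Qe) = 44:
Cₑ = (1.030·44 − 0.9100·4.200) / 0.1200 = 345.8 µg/L.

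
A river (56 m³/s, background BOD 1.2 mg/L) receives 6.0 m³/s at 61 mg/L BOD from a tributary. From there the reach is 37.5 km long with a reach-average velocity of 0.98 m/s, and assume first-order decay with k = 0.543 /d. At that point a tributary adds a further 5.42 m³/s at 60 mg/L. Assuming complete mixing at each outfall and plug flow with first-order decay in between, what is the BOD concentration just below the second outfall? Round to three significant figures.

Mixed concentration C = ΣQC/ΣQ = (56.00·1.200 + 6.000·61.00) / 62.00 = 433.2/62.00 = 6.987 mg/L; combined flow 62.00 m³/s.
Travel time t = 37.5·1000 / 0.98 = 38270 s = 10.63 h.
First-order decay: C = 6.987·exp(−k·t) = 6.987·0.7862 = 5.494 mg/L.
At the second outfall, C = (62.00·5.494 + 5.420·60.00) / (62.00 + 5.420) = 9.875 mg/L.

9.88 mg/L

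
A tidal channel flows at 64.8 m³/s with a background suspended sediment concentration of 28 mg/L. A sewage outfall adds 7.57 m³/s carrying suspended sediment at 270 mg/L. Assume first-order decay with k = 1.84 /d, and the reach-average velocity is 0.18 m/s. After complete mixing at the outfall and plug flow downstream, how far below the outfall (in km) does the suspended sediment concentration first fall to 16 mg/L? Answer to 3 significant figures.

Mass balance: C = (64.80·28.00 + 7.570·270.0) / 72.37 = 3858/72.37 = 53.31 mg/L.
Set 53.31·exp(−k·t) = 16 → t = ln(53.31/16)/k = 56520 s = 15.70 h.
Distance = v·t = 0.18·56520 = 10170 m = 10.17 km.

10.2 km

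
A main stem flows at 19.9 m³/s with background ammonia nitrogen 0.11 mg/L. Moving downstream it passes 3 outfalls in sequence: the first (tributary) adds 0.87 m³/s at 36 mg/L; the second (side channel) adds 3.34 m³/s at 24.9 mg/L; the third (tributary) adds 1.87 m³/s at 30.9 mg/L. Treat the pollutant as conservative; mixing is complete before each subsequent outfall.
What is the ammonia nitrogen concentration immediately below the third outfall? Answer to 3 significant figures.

6.72 mg/L

Below outfall 1: Q → 20.77 m³/s, C = (19.90·0.1100 + 0.8700·36.00)/20.77 = 1.613 mg/L.
Below outfall 2: Q → 24.11 m³/s, C = (20.77·1.613 + 3.340·24.90)/24.11 = 4.839 mg/L.
Below outfall 3: Q → 25.98 m³/s, C = (24.11·4.839 + 1.870·30.90)/25.98 = 6.715 mg/L.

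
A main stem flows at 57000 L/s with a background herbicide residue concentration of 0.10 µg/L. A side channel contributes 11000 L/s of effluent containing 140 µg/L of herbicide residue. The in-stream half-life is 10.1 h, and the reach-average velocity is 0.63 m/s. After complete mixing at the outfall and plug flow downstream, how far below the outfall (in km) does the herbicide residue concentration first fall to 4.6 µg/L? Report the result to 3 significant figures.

52.8 km

After mixing, C = (57000·0.1000 + 11000·140.0) / 68000 = 1546000/68000 = 22.73 µg/L.
Half-life 10.1 h → k = ln 2 / 10.1 = 0.06863 h⁻¹ = 1.647 d⁻¹.
Set 22.73·exp(−k·t) = 4.6 → t = ln(22.73/4.6)/k = 83810 s = 23.28 h.
Distance = v·t = 0.63·83810 = 52800 m = 52.80 km.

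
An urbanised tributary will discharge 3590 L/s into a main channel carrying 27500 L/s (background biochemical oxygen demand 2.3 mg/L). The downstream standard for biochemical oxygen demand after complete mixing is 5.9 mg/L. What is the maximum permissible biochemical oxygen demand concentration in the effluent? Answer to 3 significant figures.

33.5 mg/L

At the limit, (Qr·Cr + Qe·Cₑ)/(Qr + Qe) = 5.9:
Cₑ = (31090·5.9 − 27500·2.300) / 3590 = 33.48 mg/L.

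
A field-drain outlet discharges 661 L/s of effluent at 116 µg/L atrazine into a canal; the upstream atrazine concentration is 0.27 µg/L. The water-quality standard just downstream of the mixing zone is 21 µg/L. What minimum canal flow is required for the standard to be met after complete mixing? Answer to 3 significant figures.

3030 L/s

Set C_mix = 21: (Q·0.2700 + 661.0·116.0) / (Q + 661.0) = 21
→ Q = 661.0·(116.0 − 21)/(21 − 0.2700) = 3029 L/s.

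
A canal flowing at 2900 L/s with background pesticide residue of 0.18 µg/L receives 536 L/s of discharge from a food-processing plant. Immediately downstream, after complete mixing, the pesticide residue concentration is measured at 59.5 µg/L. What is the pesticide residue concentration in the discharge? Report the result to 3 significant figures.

380 µg/L

Mass balance: 2900·0.1800 + 536.0·Cₑ = 3436·59.50
→ Cₑ = (3436·59.50 − 2900·0.1800) / 536.0 = 380.4 µg/L.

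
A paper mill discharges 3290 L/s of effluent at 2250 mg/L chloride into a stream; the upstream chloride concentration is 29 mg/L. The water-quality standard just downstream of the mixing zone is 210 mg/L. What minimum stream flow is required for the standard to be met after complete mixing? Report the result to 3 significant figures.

Set C_mix = 210: (Q·29.00 + 3290·2250) / (Q + 3290) = 210
→ Q = 3290·(2250 − 210)/(210 − 29.00) = 37080 L/s.

37100 L/s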